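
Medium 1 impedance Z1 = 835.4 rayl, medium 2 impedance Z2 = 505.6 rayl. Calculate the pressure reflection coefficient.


Given values:
  Z1 = 835.4 rayl, Z2 = 505.6 rayl
Formula: R = (Z2 - Z1) / (Z2 + Z1)
Numerator: Z2 - Z1 = 505.6 - 835.4 = -329.8
Denominator: Z2 + Z1 = 505.6 + 835.4 = 1341.0
R = -329.8 / 1341.0 = -0.2459

-0.2459


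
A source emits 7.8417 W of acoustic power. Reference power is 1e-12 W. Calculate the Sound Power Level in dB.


Given values:
  W = 7.8417 W
  W_ref = 1e-12 W
Formula: SWL = 10 * log10(W / W_ref)
Compute ratio: W / W_ref = 7841700000000
Compute log10: log10(7841700000000) = 12.89441
Multiply: SWL = 10 * 12.89441 = 128.94

128.94 dB


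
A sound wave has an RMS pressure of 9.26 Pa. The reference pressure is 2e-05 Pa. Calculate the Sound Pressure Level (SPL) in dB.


Given values:
  p = 9.26 Pa
  p_ref = 2e-05 Pa
Formula: SPL = 20 * log10(p / p_ref)
Compute ratio: p / p_ref = 9.26 / 2e-05 = 463000
Compute log10: log10(463000) = 5.665581
Multiply: SPL = 20 * 5.665581 = 113.31

113.31 dB


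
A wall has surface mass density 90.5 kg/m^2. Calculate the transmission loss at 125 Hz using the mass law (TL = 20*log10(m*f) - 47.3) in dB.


Given values:
  m = 90.5 kg/m^2, f = 125 Hz
Formula: TL = 20 * log10(m * f) - 47.3
Compute m * f = 90.5 * 125 = 11312.5
Compute log10(11312.5) = 4.053559
Compute 20 * 4.053559 = 81.0712
TL = 81.0712 - 47.3 = 33.77

33.77 dB


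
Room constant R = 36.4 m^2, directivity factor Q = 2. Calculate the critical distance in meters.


Given values:
  R = 36.4 m^2, Q = 2
Formula: d_c = 0.141 * sqrt(Q * R)
Compute Q * R = 2 * 36.4 = 72.8
Compute sqrt(72.8) = 8.5323
d_c = 0.141 * 8.5323 = 1.203

1.203 m


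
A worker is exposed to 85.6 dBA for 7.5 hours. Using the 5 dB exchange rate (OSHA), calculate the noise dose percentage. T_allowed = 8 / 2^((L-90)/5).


Given values:
  L = 85.6 dBA, T = 7.5 hours
Formula: T_allowed = 8 / 2^((L - 90) / 5)
Compute exponent: (85.6 - 90) / 5 = -0.88
Compute 2^(-0.88) = 0.543367
T_allowed = 8 / 0.543367 = 14.723014 hours
Dose = (T / T_allowed) * 100
Dose = (7.5 / 14.723014) * 100 = 50.94

50.94 %


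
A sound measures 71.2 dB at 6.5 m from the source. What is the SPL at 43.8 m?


Given values:
  SPL1 = 71.2 dB, r1 = 6.5 m, r2 = 43.8 m
Formula: SPL2 = SPL1 - 20 * log10(r2 / r1)
Compute ratio: r2 / r1 = 43.8 / 6.5 = 6.7385
Compute log10: log10(6.7385) = 0.828563
Compute drop: 20 * 0.828563 = 16.5713
SPL2 = 71.2 - 16.5713 = 54.63

54.63 dB


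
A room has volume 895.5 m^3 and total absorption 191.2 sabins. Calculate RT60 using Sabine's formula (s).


Given values:
  V = 895.5 m^3
  A = 191.2 sabins
Formula: RT60 = 0.161 * V / A
Numerator: 0.161 * 895.5 = 144.1755
RT60 = 144.1755 / 191.2 = 0.754

0.754 s


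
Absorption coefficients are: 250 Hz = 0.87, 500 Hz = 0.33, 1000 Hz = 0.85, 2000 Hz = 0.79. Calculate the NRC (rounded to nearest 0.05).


Given values:
  a_250 = 0.87, a_500 = 0.33
  a_1000 = 0.85, a_2000 = 0.79
Formula: NRC = (a250 + a500 + a1000 + a2000) / 4
Sum = 0.87 + 0.33 + 0.85 + 0.79 = 2.84
NRC = 2.84 / 4 = 0.71
Rounded to nearest 0.05: 0.7

0.7


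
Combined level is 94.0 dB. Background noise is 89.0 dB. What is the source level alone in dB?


Given values:
  L_total = 94.0 dB, L_bg = 89.0 dB
Formula: L_source = 10 * log10(10^(L_total/10) - 10^(L_bg/10))
Convert to linear:
  10^(94.0/10) = 2511886431.5096
  10^(89.0/10) = 794328234.7243
Difference: 2511886431.5096 - 794328234.7243 = 1717558196.7853
L_source = 10 * log10(1717558196.7853) = 92.35

92.35 dB


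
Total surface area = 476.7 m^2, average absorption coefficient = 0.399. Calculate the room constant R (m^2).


Given values:
  S = 476.7 m^2, alpha = 0.399
Formula: R = S * alpha / (1 - alpha)
Numerator: 476.7 * 0.399 = 190.2033
Denominator: 1 - 0.399 = 0.601
R = 190.2033 / 0.601 = 316.48

316.48 m^2


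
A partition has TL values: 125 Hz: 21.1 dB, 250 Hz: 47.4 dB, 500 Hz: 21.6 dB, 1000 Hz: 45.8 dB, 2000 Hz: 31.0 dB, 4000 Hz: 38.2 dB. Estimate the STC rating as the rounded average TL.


Given TL values at each frequency:
  125 Hz: 21.1 dB
  250 Hz: 47.4 dB
  500 Hz: 21.6 dB
  1000 Hz: 45.8 dB
  2000 Hz: 31.0 dB
  4000 Hz: 38.2 dB
Formula: STC ~ round(average of TL values)
Sum = 21.1 + 47.4 + 21.6 + 45.8 + 31.0 + 38.2 = 205.1
Average = 205.1 / 6 = 34.18
Rounded: 34

34


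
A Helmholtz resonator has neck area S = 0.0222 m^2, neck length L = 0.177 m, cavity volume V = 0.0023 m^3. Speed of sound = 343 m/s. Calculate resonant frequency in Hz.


Given values:
  S = 0.0222 m^2, L = 0.177 m, V = 0.0023 m^3, c = 343 m/s
Formula: f = (c / (2*pi)) * sqrt(S / (V * L))
Compute V * L = 0.0023 * 0.177 = 0.0004071
Compute S / (V * L) = 0.0222 / 0.0004071 = 54.5321
Compute sqrt(54.5321) = 7.384585
Compute c / (2*pi) = 343 / 6.283185 = 54.590148
f = 54.590148 * 7.384585 = 403.13

403.13 Hz


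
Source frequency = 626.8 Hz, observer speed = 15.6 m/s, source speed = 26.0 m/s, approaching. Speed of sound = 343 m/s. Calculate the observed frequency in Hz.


Given values:
  f_s = 626.8 Hz, v_o = 15.6 m/s, v_s = 26.0 m/s
  Direction: approaching
Formula: f_o = f_s * (c + v_o) / (c - v_s)
Numerator: c + v_o = 343 + 15.6 = 358.6
Denominator: c - v_s = 343 - 26.0 = 317.0
f_o = 626.8 * 358.6 / 317.0 = 709.06

709.06 Hz


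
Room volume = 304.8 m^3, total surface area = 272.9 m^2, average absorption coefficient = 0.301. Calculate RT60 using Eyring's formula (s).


Given values:
  V = 304.8 m^3, S = 272.9 m^2, alpha = 0.301
Formula: RT60 = 0.161 * V / (-S * ln(1 - alpha))
Compute ln(1 - 0.301) = ln(0.699) = -0.358105
Denominator: -272.9 * -0.358105 = 97.7269
Numerator: 0.161 * 304.8 = 49.0728
RT60 = 49.0728 / 97.7269 = 0.502

0.502 s


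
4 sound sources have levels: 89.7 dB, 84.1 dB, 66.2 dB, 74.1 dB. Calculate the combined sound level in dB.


Formula: L_total = 10 * log10( sum(10^(Li/10)) )
  Source 1: 10^(89.7/10) = 933254300.797
  Source 2: 10^(84.1/10) = 257039578.2769
  Source 3: 10^(66.2/10) = 4168693.8347
  Source 4: 10^(74.1/10) = 25703957.8277
Sum of linear values = 1220166530.7363
L_total = 10 * log10(1220166530.7363) = 90.86

90.86 dB


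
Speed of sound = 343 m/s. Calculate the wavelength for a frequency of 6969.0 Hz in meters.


Given values:
  c = 343 m/s, f = 6969.0 Hz
Formula: lambda = c / f
lambda = 343 / 6969.0
lambda = 0.0492

0.0492 m


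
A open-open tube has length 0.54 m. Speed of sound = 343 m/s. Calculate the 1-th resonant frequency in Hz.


Given values:
  Tube type: open-open, L = 0.54 m, c = 343 m/s, n = 1
Formula: f_n = n * c / (2 * L)
Compute 2 * L = 2 * 0.54 = 1.08
f = 1 * 343 / 1.08
f = 317.59

317.59 Hz


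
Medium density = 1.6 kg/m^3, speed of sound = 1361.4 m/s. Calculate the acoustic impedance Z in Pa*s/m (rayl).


Given values:
  rho = 1.6 kg/m^3
  c = 1361.4 m/s
Formula: Z = rho * c
Z = 1.6 * 1361.4
Z = 2178.24

2178.24 rayl


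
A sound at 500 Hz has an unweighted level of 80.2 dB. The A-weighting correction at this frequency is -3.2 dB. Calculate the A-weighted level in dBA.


Given values:
  SPL = 80.2 dB
  A-weighting at 500 Hz = -3.2 dB
Formula: L_A = SPL + A_weight
L_A = 80.2 + (-3.2)
L_A = 77.0

77.0 dBA


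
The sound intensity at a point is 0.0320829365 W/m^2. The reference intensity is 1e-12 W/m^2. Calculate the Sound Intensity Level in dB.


Given values:
  I = 0.0320829365 W/m^2
  I_ref = 1e-12 W/m^2
Formula: SIL = 10 * log10(I / I_ref)
Compute ratio: I / I_ref = 32082936500
Compute log10: log10(32082936500) = 10.506274
Multiply: SIL = 10 * 10.506274 = 105.06

105.06 dB


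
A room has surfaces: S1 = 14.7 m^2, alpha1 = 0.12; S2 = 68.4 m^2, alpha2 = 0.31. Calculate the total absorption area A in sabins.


Given surfaces:
  Surface 1: 14.7 * 0.12 = 1.764
  Surface 2: 68.4 * 0.31 = 21.204
Formula: A = sum(Si * alpha_i)
A = 1.764 + 21.204
A = 22.97

22.97 sabins


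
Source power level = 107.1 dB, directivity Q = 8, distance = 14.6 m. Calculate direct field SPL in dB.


Given values:
  Lw = 107.1 dB, Q = 8, r = 14.6 m
Formula: SPL = Lw + 10 * log10(Q / (4 * pi * r^2))
Compute 4 * pi * r^2 = 4 * pi * 14.6^2 = 2678.6476
Compute Q / denom = 8 / 2678.6476 = 0.00298658
Compute 10 * log10(0.00298658) = -25.2483
SPL = 107.1 + (-25.2483) = 81.85

81.85 dB


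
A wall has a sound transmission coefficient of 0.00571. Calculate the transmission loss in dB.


Given values:
  tau = 0.00571
Formula: TL = 10 * log10(1 / tau)
Compute 1 / tau = 1 / 0.00571 = 175.1313
Compute log10(175.1313) = 2.243364
TL = 10 * 2.243364 = 22.43

22.43 dB


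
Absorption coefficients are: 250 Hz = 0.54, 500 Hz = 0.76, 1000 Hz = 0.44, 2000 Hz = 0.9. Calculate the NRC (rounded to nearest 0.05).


Given values:
  a_250 = 0.54, a_500 = 0.76
  a_1000 = 0.44, a_2000 = 0.9
Formula: NRC = (a250 + a500 + a1000 + a2000) / 4
Sum = 0.54 + 0.76 + 0.44 + 0.9 = 2.64
NRC = 2.64 / 4 = 0.66
Rounded to nearest 0.05: 0.65

0.65


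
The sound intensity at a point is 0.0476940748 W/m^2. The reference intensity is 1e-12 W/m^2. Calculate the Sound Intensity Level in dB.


Given values:
  I = 0.0476940748 W/m^2
  I_ref = 1e-12 W/m^2
Formula: SIL = 10 * log10(I / I_ref)
Compute ratio: I / I_ref = 47694074800
Compute log10: log10(47694074800) = 10.678464
Multiply: SIL = 10 * 10.678464 = 106.78

106.78 dB


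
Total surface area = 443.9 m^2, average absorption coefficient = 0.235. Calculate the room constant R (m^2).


Given values:
  S = 443.9 m^2, alpha = 0.235
Formula: R = S * alpha / (1 - alpha)
Numerator: 443.9 * 0.235 = 104.3165
Denominator: 1 - 0.235 = 0.765
R = 104.3165 / 0.765 = 136.36

136.36 m^2


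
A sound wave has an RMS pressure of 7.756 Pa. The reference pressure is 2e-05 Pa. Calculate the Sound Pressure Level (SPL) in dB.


Given values:
  p = 7.756 Pa
  p_ref = 2e-05 Pa
Formula: SPL = 20 * log10(p / p_ref)
Compute ratio: p / p_ref = 7.756 / 2e-05 = 387800
Compute log10: log10(387800) = 5.588608
Multiply: SPL = 20 * 5.588608 = 111.77

111.77 dB


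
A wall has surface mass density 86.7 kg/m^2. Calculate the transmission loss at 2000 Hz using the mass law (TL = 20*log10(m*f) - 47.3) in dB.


Given values:
  m = 86.7 kg/m^2, f = 2000 Hz
Formula: TL = 20 * log10(m * f) - 47.3
Compute m * f = 86.7 * 2000 = 173400.0
Compute log10(173400.0) = 5.239049
Compute 20 * 5.239049 = 104.781
TL = 104.781 - 47.3 = 57.48

57.48 dB


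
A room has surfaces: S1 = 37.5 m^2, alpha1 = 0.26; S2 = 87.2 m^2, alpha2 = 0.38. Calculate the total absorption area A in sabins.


Given surfaces:
  Surface 1: 37.5 * 0.26 = 9.75
  Surface 2: 87.2 * 0.38 = 33.136
Formula: A = sum(Si * alpha_i)
A = 9.75 + 33.136
A = 42.89

42.89 sabins


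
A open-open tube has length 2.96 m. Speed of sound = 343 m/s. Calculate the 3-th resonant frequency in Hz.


Given values:
  Tube type: open-open, L = 2.96 m, c = 343 m/s, n = 3
Formula: f_n = n * c / (2 * L)
Compute 2 * L = 2 * 2.96 = 5.92
f = 3 * 343 / 5.92
f = 173.82

173.82 Hz


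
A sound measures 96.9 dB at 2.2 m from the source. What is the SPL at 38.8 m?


Given values:
  SPL1 = 96.9 dB, r1 = 2.2 m, r2 = 38.8 m
Formula: SPL2 = SPL1 - 20 * log10(r2 / r1)
Compute ratio: r2 / r1 = 38.8 / 2.2 = 17.6364
Compute log10: log10(17.6364) = 1.24641
Compute drop: 20 * 1.24641 = 24.9282
SPL2 = 96.9 - 24.9282 = 71.97

71.97 dB


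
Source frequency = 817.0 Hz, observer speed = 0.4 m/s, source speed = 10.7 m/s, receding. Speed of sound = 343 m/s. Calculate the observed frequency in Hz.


Given values:
  f_s = 817.0 Hz, v_o = 0.4 m/s, v_s = 10.7 m/s
  Direction: receding
Formula: f_o = f_s * (c - v_o) / (c + v_s)
Numerator: c - v_o = 343 - 0.4 = 342.6
Denominator: c + v_s = 343 + 10.7 = 353.7
f_o = 817.0 * 342.6 / 353.7 = 791.36

791.36 Hz


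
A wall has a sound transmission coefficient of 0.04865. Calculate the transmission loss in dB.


Given values:
  tau = 0.04865
Formula: TL = 10 * log10(1 / tau)
Compute 1 / tau = 1 / 0.04865 = 20.555
Compute log10(20.555) = 1.312917
TL = 10 * 1.312917 = 13.13

13.13 dB


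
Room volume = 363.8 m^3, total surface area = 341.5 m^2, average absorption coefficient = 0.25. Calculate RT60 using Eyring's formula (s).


Given values:
  V = 363.8 m^3, S = 341.5 m^2, alpha = 0.25
Formula: RT60 = 0.161 * V / (-S * ln(1 - alpha))
Compute ln(1 - 0.25) = ln(0.75) = -0.287682
Denominator: -341.5 * -0.287682 = 98.2434
Numerator: 0.161 * 363.8 = 58.5718
RT60 = 58.5718 / 98.2434 = 0.596

0.596 s


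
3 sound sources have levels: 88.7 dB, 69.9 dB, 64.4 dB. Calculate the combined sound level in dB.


Formula: L_total = 10 * log10( sum(10^(Li/10)) )
  Source 1: 10^(88.7/10) = 741310241.3009
  Source 2: 10^(69.9/10) = 9772372.2096
  Source 3: 10^(64.4/10) = 2754228.7033
Sum of linear values = 753836842.2138
L_total = 10 * log10(753836842.2138) = 88.77

88.77 dB


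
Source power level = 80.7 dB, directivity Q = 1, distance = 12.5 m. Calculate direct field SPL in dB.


Given values:
  Lw = 80.7 dB, Q = 1, r = 12.5 m
Formula: SPL = Lw + 10 * log10(Q / (4 * pi * r^2))
Compute 4 * pi * r^2 = 4 * pi * 12.5^2 = 1963.4954
Compute Q / denom = 1 / 1963.4954 = 0.0005093
Compute 10 * log10(0.0005093) = -32.9303
SPL = 80.7 + (-32.9303) = 47.77

47.77 dB


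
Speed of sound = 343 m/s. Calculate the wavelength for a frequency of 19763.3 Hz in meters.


Given values:
  c = 343 m/s, f = 19763.3 Hz
Formula: lambda = c / f
lambda = 343 / 19763.3
lambda = 0.0174

0.0174 m


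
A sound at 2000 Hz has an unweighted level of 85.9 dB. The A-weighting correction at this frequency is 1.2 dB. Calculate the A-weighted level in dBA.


Given values:
  SPL = 85.9 dB
  A-weighting at 2000 Hz = 1.2 dB
Formula: L_A = SPL + A_weight
L_A = 85.9 + (1.2)
L_A = 87.1

87.1 dBA


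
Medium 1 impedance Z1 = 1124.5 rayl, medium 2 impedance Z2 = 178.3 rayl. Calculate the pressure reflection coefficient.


Given values:
  Z1 = 1124.5 rayl, Z2 = 178.3 rayl
Formula: R = (Z2 - Z1) / (Z2 + Z1)
Numerator: Z2 - Z1 = 178.3 - 1124.5 = -946.2
Denominator: Z2 + Z1 = 178.3 + 1124.5 = 1302.8
R = -946.2 / 1302.8 = -0.7263

-0.7263


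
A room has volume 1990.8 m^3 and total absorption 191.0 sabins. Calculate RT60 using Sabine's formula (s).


Given values:
  V = 1990.8 m^3
  A = 191.0 sabins
Formula: RT60 = 0.161 * V / A
Numerator: 0.161 * 1990.8 = 320.5188
RT60 = 320.5188 / 191.0 = 1.678

1.678 s


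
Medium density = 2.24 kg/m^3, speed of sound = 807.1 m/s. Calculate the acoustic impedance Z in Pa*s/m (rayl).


Given values:
  rho = 2.24 kg/m^3
  c = 807.1 m/s
Formula: Z = rho * c
Z = 2.24 * 807.1
Z = 1807.9

1807.9 rayl


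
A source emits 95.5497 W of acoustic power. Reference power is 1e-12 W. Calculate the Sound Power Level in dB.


Given values:
  W = 95.5497 W
  W_ref = 1e-12 W
Formula: SWL = 10 * log10(W / W_ref)
Compute ratio: W / W_ref = 95549700000000
Compute log10: log10(95549700000000) = 13.980229
Multiply: SWL = 10 * 13.980229 = 139.8

139.8 dB


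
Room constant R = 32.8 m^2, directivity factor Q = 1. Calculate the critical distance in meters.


Given values:
  R = 32.8 m^2, Q = 1
Formula: d_c = 0.141 * sqrt(Q * R)
Compute Q * R = 1 * 32.8 = 32.8
Compute sqrt(32.8) = 5.7271
d_c = 0.141 * 5.7271 = 0.808

0.808 m


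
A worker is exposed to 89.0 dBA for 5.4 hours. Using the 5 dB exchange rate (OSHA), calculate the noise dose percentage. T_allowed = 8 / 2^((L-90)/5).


Given values:
  L = 89.0 dBA, T = 5.4 hours
Formula: T_allowed = 8 / 2^((L - 90) / 5)
Compute exponent: (89.0 - 90) / 5 = -0.2
Compute 2^(-0.2) = 0.870551
T_allowed = 8 / 0.870551 = 9.189582 hours
Dose = (T / T_allowed) * 100
Dose = (5.4 / 9.189582) * 100 = 58.76

58.76 %


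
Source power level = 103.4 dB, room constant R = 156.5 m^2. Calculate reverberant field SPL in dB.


Given values:
  Lw = 103.4 dB, R = 156.5 m^2
Formula: SPL = Lw + 10 * log10(4 / R)
Compute 4 / R = 4 / 156.5 = 0.025559
Compute 10 * log10(0.025559) = -15.9246
SPL = 103.4 + (-15.9246) = 87.48

87.48 dB


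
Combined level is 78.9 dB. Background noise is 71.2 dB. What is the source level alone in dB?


Given values:
  L_total = 78.9 dB, L_bg = 71.2 dB
Formula: L_source = 10 * log10(10^(L_total/10) - 10^(L_bg/10))
Convert to linear:
  10^(78.9/10) = 77624711.6629
  10^(71.2/10) = 13182567.3856
Difference: 77624711.6629 - 13182567.3856 = 64442144.2773
L_source = 10 * log10(64442144.2773) = 78.09

78.09 dB


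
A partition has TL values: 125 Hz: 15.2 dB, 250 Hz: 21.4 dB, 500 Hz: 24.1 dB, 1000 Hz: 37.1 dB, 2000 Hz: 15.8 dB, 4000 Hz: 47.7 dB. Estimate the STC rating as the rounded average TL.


Given TL values at each frequency:
  125 Hz: 15.2 dB
  250 Hz: 21.4 dB
  500 Hz: 24.1 dB
  1000 Hz: 37.1 dB
  2000 Hz: 15.8 dB
  4000 Hz: 47.7 dB
Formula: STC ~ round(average of TL values)
Sum = 15.2 + 21.4 + 24.1 + 37.1 + 15.8 + 47.7 = 161.3
Average = 161.3 / 6 = 26.88
Rounded: 27

27


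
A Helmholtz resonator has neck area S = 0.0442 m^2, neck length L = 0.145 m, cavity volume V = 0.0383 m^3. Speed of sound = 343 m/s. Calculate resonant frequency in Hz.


Given values:
  S = 0.0442 m^2, L = 0.145 m, V = 0.0383 m^3, c = 343 m/s
Formula: f = (c / (2*pi)) * sqrt(S / (V * L))
Compute V * L = 0.0383 * 0.145 = 0.0055535
Compute S / (V * L) = 0.0442 / 0.0055535 = 7.9589
Compute sqrt(7.9589) = 2.821152
Compute c / (2*pi) = 343 / 6.283185 = 54.590148
f = 54.590148 * 2.821152 = 154.01

154.01 Hz


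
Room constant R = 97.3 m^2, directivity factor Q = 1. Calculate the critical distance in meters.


Given values:
  R = 97.3 m^2, Q = 1
Formula: d_c = 0.141 * sqrt(Q * R)
Compute Q * R = 1 * 97.3 = 97.3
Compute sqrt(97.3) = 9.8641
d_c = 0.141 * 9.8641 = 1.391

1.391 m


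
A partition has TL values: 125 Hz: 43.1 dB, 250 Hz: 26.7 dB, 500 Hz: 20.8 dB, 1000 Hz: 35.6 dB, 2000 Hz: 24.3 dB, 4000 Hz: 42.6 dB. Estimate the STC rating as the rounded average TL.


Given TL values at each frequency:
  125 Hz: 43.1 dB
  250 Hz: 26.7 dB
  500 Hz: 20.8 dB
  1000 Hz: 35.6 dB
  2000 Hz: 24.3 dB
  4000 Hz: 42.6 dB
Formula: STC ~ round(average of TL values)
Sum = 43.1 + 26.7 + 20.8 + 35.6 + 24.3 + 42.6 = 193.1
Average = 193.1 / 6 = 32.18
Rounded: 32

32


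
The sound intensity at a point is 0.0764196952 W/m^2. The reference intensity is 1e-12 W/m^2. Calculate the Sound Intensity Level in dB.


Given values:
  I = 0.0764196952 W/m^2
  I_ref = 1e-12 W/m^2
Formula: SIL = 10 * log10(I / I_ref)
Compute ratio: I / I_ref = 76419695200
Compute log10: log10(76419695200) = 10.883205
Multiply: SIL = 10 * 10.883205 = 108.83

108.83 dB


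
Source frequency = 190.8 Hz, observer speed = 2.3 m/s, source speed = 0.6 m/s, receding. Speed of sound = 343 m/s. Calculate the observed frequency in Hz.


Given values:
  f_s = 190.8 Hz, v_o = 2.3 m/s, v_s = 0.6 m/s
  Direction: receding
Formula: f_o = f_s * (c - v_o) / (c + v_s)
Numerator: c - v_o = 343 - 2.3 = 340.7
Denominator: c + v_s = 343 + 0.6 = 343.6
f_o = 190.8 * 340.7 / 343.6 = 189.19

189.19 Hz


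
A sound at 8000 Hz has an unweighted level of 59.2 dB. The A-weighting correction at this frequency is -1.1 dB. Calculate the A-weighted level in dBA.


Given values:
  SPL = 59.2 dB
  A-weighting at 8000 Hz = -1.1 dB
Formula: L_A = SPL + A_weight
L_A = 59.2 + (-1.1)
L_A = 58.1

58.1 dBA


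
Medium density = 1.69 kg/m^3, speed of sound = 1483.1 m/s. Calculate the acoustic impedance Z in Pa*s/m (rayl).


Given values:
  rho = 1.69 kg/m^3
  c = 1483.1 m/s
Formula: Z = rho * c
Z = 1.69 * 1483.1
Z = 2506.44

2506.44 rayl


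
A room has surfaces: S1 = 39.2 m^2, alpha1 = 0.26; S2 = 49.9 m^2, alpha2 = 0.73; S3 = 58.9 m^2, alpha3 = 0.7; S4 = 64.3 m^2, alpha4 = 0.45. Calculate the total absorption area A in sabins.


Given surfaces:
  Surface 1: 39.2 * 0.26 = 10.192
  Surface 2: 49.9 * 0.73 = 36.427
  Surface 3: 58.9 * 0.7 = 41.23
  Surface 4: 64.3 * 0.45 = 28.935
Formula: A = sum(Si * alpha_i)
A = 10.192 + 36.427 + 41.23 + 28.935
A = 116.78

116.78 sabins


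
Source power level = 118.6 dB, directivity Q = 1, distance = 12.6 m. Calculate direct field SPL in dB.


Given values:
  Lw = 118.6 dB, Q = 1, r = 12.6 m
Formula: SPL = Lw + 10 * log10(Q / (4 * pi * r^2))
Compute 4 * pi * r^2 = 4 * pi * 12.6^2 = 1995.037
Compute Q / denom = 1 / 1995.037 = 0.00050124
Compute 10 * log10(0.00050124) = -32.9995
SPL = 118.6 + (-32.9995) = 85.6

85.6 dB


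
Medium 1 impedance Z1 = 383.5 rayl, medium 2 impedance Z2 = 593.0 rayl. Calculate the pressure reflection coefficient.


Given values:
  Z1 = 383.5 rayl, Z2 = 593.0 rayl
Formula: R = (Z2 - Z1) / (Z2 + Z1)
Numerator: Z2 - Z1 = 593.0 - 383.5 = 209.5
Denominator: Z2 + Z1 = 593.0 + 383.5 = 976.5
R = 209.5 / 976.5 = 0.2145

0.2145


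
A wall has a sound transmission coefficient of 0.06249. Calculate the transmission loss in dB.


Given values:
  tau = 0.06249
Formula: TL = 10 * log10(1 / tau)
Compute 1 / tau = 1 / 0.06249 = 16.0026
Compute log10(16.0026) = 1.204191
TL = 10 * 1.204191 = 12.04

12.04 dB


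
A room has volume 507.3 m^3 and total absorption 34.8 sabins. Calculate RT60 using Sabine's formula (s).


Given values:
  V = 507.3 m^3
  A = 34.8 sabins
Formula: RT60 = 0.161 * V / A
Numerator: 0.161 * 507.3 = 81.6753
RT60 = 81.6753 / 34.8 = 2.347

2.347 s


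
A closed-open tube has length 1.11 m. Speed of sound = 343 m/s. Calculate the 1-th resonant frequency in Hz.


Given values:
  Tube type: closed-open, L = 1.11 m, c = 343 m/s, n = 1
Formula: f_n = (2n - 1) * c / (4 * L)
Compute 2n - 1 = 2*1 - 1 = 1
Compute 4 * L = 4 * 1.11 = 4.44
f = 1 * 343 / 4.44
f = 77.25

77.25 Hz


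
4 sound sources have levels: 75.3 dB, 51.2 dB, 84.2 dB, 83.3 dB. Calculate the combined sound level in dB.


Formula: L_total = 10 * log10( sum(10^(Li/10)) )
  Source 1: 10^(75.3/10) = 33884415.6139
  Source 2: 10^(51.2/10) = 131825.6739
  Source 3: 10^(84.2/10) = 263026799.1895
  Source 4: 10^(83.3/10) = 213796208.9502
Sum of linear values = 510839249.4275
L_total = 10 * log10(510839249.4275) = 87.08

87.08 dB


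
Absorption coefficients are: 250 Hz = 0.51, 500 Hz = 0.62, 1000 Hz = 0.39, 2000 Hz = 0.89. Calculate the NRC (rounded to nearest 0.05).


Given values:
  a_250 = 0.51, a_500 = 0.62
  a_1000 = 0.39, a_2000 = 0.89
Formula: NRC = (a250 + a500 + a1000 + a2000) / 4
Sum = 0.51 + 0.62 + 0.39 + 0.89 = 2.41
NRC = 2.41 / 4 = 0.6025
Rounded to nearest 0.05: 0.6

0.6


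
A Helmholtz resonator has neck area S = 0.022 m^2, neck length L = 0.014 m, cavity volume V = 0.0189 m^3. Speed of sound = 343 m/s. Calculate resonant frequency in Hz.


Given values:
  S = 0.022 m^2, L = 0.014 m, V = 0.0189 m^3, c = 343 m/s
Formula: f = (c / (2*pi)) * sqrt(S / (V * L))
Compute V * L = 0.0189 * 0.014 = 0.0002646
Compute S / (V * L) = 0.022 / 0.0002646 = 83.1444
Compute sqrt(83.1444) = 9.118355
Compute c / (2*pi) = 343 / 6.283185 = 54.590148
f = 54.590148 * 9.118355 = 497.77

497.77 Hz


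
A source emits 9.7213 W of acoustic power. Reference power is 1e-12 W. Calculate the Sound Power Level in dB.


Given values:
  W = 9.7213 W
  W_ref = 1e-12 W
Formula: SWL = 10 * log10(W / W_ref)
Compute ratio: W / W_ref = 9721300000000
Compute log10: log10(9721300000000) = 12.987724
Multiply: SWL = 10 * 12.987724 = 129.88

129.88 dB


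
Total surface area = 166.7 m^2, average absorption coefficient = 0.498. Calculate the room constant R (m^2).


Given values:
  S = 166.7 m^2, alpha = 0.498
Formula: R = S * alpha / (1 - alpha)
Numerator: 166.7 * 0.498 = 83.0166
Denominator: 1 - 0.498 = 0.502
R = 83.0166 / 0.502 = 165.37

165.37 m^2


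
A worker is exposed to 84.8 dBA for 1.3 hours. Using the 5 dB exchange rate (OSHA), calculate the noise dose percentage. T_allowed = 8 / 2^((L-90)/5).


Given values:
  L = 84.8 dBA, T = 1.3 hours
Formula: T_allowed = 8 / 2^((L - 90) / 5)
Compute exponent: (84.8 - 90) / 5 = -1.04
Compute 2^(-1.04) = 0.486327
T_allowed = 8 / 0.486327 = 16.449837 hours
Dose = (T / T_allowed) * 100
Dose = (1.3 / 16.449837) * 100 = 7.9

7.9 %


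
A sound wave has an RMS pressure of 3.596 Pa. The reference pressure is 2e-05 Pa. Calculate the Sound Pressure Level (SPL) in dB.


Given values:
  p = 3.596 Pa
  p_ref = 2e-05 Pa
Formula: SPL = 20 * log10(p / p_ref)
Compute ratio: p / p_ref = 3.596 / 2e-05 = 179800
Compute log10: log10(179800) = 5.25479
Multiply: SPL = 20 * 5.25479 = 105.1

105.1 dB


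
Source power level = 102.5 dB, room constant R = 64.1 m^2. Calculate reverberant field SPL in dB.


Given values:
  Lw = 102.5 dB, R = 64.1 m^2
Formula: SPL = Lw + 10 * log10(4 / R)
Compute 4 / R = 4 / 64.1 = 0.062402
Compute 10 * log10(0.062402) = -12.048
SPL = 102.5 + (-12.048) = 90.45

90.45 dB


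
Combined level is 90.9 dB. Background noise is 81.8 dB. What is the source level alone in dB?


Given values:
  L_total = 90.9 dB, L_bg = 81.8 dB
Formula: L_source = 10 * log10(10^(L_total/10) - 10^(L_bg/10))
Convert to linear:
  10^(90.9/10) = 1230268770.8124
  10^(81.8/10) = 151356124.8436
Difference: 1230268770.8124 - 151356124.8436 = 1078912645.9688
L_source = 10 * log10(1078912645.9688) = 90.33

90.33 dB


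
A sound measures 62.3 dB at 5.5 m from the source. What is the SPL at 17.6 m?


Given values:
  SPL1 = 62.3 dB, r1 = 5.5 m, r2 = 17.6 m
Formula: SPL2 = SPL1 - 20 * log10(r2 / r1)
Compute ratio: r2 / r1 = 17.6 / 5.5 = 3.2
Compute log10: log10(3.2) = 0.50515
Compute drop: 20 * 0.50515 = 10.103
SPL2 = 62.3 - 10.103 = 52.2

52.2 dB


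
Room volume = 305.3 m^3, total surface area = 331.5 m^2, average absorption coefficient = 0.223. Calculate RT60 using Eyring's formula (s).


Given values:
  V = 305.3 m^3, S = 331.5 m^2, alpha = 0.223
Formula: RT60 = 0.161 * V / (-S * ln(1 - alpha))
Compute ln(1 - 0.223) = ln(0.777) = -0.252315
Denominator: -331.5 * -0.252315 = 83.6424
Numerator: 0.161 * 305.3 = 49.1533
RT60 = 49.1533 / 83.6424 = 0.588

0.588 s


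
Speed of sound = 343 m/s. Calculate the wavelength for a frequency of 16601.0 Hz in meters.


Given values:
  c = 343 m/s, f = 16601.0 Hz
Formula: lambda = c / f
lambda = 343 / 16601.0
lambda = 0.0207

0.0207 m


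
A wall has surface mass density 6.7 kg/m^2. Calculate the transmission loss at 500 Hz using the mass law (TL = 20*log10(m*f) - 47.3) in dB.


Given values:
  m = 6.7 kg/m^2, f = 500 Hz
Formula: TL = 20 * log10(m * f) - 47.3
Compute m * f = 6.7 * 500 = 3350.0
Compute log10(3350.0) = 3.525045
Compute 20 * 3.525045 = 70.5009
TL = 70.5009 - 47.3 = 23.2

23.2 dB


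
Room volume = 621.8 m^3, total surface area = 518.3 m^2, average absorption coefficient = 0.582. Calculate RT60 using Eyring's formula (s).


Given values:
  V = 621.8 m^3, S = 518.3 m^2, alpha = 0.582
Formula: RT60 = 0.161 * V / (-S * ln(1 - alpha))
Compute ln(1 - 0.582) = ln(0.418) = -0.872274
Denominator: -518.3 * -0.872274 = 452.0996
Numerator: 0.161 * 621.8 = 100.1098
RT60 = 100.1098 / 452.0996 = 0.221

0.221 s


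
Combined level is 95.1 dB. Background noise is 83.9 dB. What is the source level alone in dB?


Given values:
  L_total = 95.1 dB, L_bg = 83.9 dB
Formula: L_source = 10 * log10(10^(L_total/10) - 10^(L_bg/10))
Convert to linear:
  10^(95.1/10) = 3235936569.2963
  10^(83.9/10) = 245470891.5685
Difference: 3235936569.2963 - 245470891.5685 = 2990465677.7278
L_source = 10 * log10(2990465677.7278) = 94.76

94.76 dB


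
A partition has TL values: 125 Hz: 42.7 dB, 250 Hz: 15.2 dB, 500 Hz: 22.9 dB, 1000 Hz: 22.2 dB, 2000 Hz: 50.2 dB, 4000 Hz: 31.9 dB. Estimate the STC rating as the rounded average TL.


Given TL values at each frequency:
  125 Hz: 42.7 dB
  250 Hz: 15.2 dB
  500 Hz: 22.9 dB
  1000 Hz: 22.2 dB
  2000 Hz: 50.2 dB
  4000 Hz: 31.9 dB
Formula: STC ~ round(average of TL values)
Sum = 42.7 + 15.2 + 22.9 + 22.2 + 50.2 + 31.9 = 185.1
Average = 185.1 / 6 = 30.85
Rounded: 31

31


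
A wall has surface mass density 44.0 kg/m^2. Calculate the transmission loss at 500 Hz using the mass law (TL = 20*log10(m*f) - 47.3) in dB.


Given values:
  m = 44.0 kg/m^2, f = 500 Hz
Formula: TL = 20 * log10(m * f) - 47.3
Compute m * f = 44.0 * 500 = 22000.0
Compute log10(22000.0) = 4.342423
Compute 20 * 4.342423 = 86.8485
TL = 86.8485 - 47.3 = 39.55

39.55 dB


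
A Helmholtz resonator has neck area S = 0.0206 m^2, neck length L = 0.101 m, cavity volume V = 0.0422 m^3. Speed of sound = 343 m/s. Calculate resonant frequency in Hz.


Given values:
  S = 0.0206 m^2, L = 0.101 m, V = 0.0422 m^3, c = 343 m/s
Formula: f = (c / (2*pi)) * sqrt(S / (V * L))
Compute V * L = 0.0422 * 0.101 = 0.0042622
Compute S / (V * L) = 0.0206 / 0.0042622 = 4.8332
Compute sqrt(4.8332) = 2.198454
Compute c / (2*pi) = 343 / 6.283185 = 54.590148
f = 54.590148 * 2.198454 = 120.01

120.01 Hz


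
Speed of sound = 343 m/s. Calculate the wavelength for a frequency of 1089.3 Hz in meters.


Given values:
  c = 343 m/s, f = 1089.3 Hz
Formula: lambda = c / f
lambda = 343 / 1089.3
lambda = 0.3149

0.3149 m


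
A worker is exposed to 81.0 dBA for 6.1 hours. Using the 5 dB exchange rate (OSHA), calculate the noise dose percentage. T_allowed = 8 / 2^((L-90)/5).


Given values:
  L = 81.0 dBA, T = 6.1 hours
Formula: T_allowed = 8 / 2^((L - 90) / 5)
Compute exponent: (81.0 - 90) / 5 = -1.8
Compute 2^(-1.8) = 0.287175
T_allowed = 8 / 0.287175 = 27.857578 hours
Dose = (T / T_allowed) * 100
Dose = (6.1 / 27.857578) * 100 = 21.9

21.9 %


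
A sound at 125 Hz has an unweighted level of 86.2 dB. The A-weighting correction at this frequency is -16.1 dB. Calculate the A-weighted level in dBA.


Given values:
  SPL = 86.2 dB
  A-weighting at 125 Hz = -16.1 dB
Formula: L_A = SPL + A_weight
L_A = 86.2 + (-16.1)
L_A = 70.1

70.1 dBA


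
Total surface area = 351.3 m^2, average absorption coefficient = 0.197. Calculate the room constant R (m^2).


Given values:
  S = 351.3 m^2, alpha = 0.197
Formula: R = S * alpha / (1 - alpha)
Numerator: 351.3 * 0.197 = 69.2061
Denominator: 1 - 0.197 = 0.803
R = 69.2061 / 0.803 = 86.18

86.18 m^2


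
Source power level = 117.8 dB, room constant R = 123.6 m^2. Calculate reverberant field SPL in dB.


Given values:
  Lw = 117.8 dB, R = 123.6 m^2
Formula: SPL = Lw + 10 * log10(4 / R)
Compute 4 / R = 4 / 123.6 = 0.032362
Compute 10 * log10(0.032362) = -14.8996
SPL = 117.8 + (-14.8996) = 102.9

102.9 dB


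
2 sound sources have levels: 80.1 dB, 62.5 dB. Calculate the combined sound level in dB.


Formula: L_total = 10 * log10( sum(10^(Li/10)) )
  Source 1: 10^(80.1/10) = 102329299.2281
  Source 2: 10^(62.5/10) = 1778279.41
Sum of linear values = 104107578.6381
L_total = 10 * log10(104107578.6381) = 80.17

80.17 dB


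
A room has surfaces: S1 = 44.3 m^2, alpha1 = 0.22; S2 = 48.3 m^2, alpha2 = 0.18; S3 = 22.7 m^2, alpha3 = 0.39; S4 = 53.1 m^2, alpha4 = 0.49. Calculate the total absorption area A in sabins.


Given surfaces:
  Surface 1: 44.3 * 0.22 = 9.746
  Surface 2: 48.3 * 0.18 = 8.694
  Surface 3: 22.7 * 0.39 = 8.853
  Surface 4: 53.1 * 0.49 = 26.019
Formula: A = sum(Si * alpha_i)
A = 9.746 + 8.694 + 8.853 + 26.019
A = 53.31

53.31 sabins


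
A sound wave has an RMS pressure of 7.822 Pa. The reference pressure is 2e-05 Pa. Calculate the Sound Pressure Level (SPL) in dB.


Given values:
  p = 7.822 Pa
  p_ref = 2e-05 Pa
Formula: SPL = 20 * log10(p / p_ref)
Compute ratio: p / p_ref = 7.822 / 2e-05 = 391100
Compute log10: log10(391100) = 5.592288
Multiply: SPL = 20 * 5.592288 = 111.85

111.85 dB


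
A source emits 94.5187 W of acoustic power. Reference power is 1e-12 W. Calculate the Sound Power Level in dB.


Given values:
  W = 94.5187 W
  W_ref = 1e-12 W
Formula: SWL = 10 * log10(W / W_ref)
Compute ratio: W / W_ref = 94518700000000
Compute log10: log10(94518700000000) = 13.975518
Multiply: SWL = 10 * 13.975518 = 139.76

139.76 dB


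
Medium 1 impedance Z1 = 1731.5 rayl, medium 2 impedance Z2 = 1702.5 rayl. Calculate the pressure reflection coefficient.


Given values:
  Z1 = 1731.5 rayl, Z2 = 1702.5 rayl
Formula: R = (Z2 - Z1) / (Z2 + Z1)
Numerator: Z2 - Z1 = 1702.5 - 1731.5 = -29.0
Denominator: Z2 + Z1 = 1702.5 + 1731.5 = 3434.0
R = -29.0 / 3434.0 = -0.0084

-0.0084


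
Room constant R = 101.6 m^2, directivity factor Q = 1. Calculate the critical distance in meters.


Given values:
  R = 101.6 m^2, Q = 1
Formula: d_c = 0.141 * sqrt(Q * R)
Compute Q * R = 1 * 101.6 = 101.6
Compute sqrt(101.6) = 10.0797
d_c = 0.141 * 10.0797 = 1.421

1.421 m


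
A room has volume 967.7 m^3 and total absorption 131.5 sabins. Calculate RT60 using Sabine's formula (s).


Given values:
  V = 967.7 m^3
  A = 131.5 sabins
Formula: RT60 = 0.161 * V / A
Numerator: 0.161 * 967.7 = 155.7997
RT60 = 155.7997 / 131.5 = 1.185

1.185 s


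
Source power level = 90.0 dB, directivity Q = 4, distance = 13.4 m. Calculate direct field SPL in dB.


Given values:
  Lw = 90.0 dB, Q = 4, r = 13.4 m
Formula: SPL = Lw + 10 * log10(Q / (4 * pi * r^2))
Compute 4 * pi * r^2 = 4 * pi * 13.4^2 = 2256.4175
Compute Q / denom = 4 / 2256.4175 = 0.00177272
Compute 10 * log10(0.00177272) = -27.5136
SPL = 90.0 + (-27.5136) = 62.49

62.49 dB


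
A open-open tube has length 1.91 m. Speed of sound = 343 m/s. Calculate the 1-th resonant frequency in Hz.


Given values:
  Tube type: open-open, L = 1.91 m, c = 343 m/s, n = 1
Formula: f_n = n * c / (2 * L)
Compute 2 * L = 2 * 1.91 = 3.82
f = 1 * 343 / 3.82
f = 89.79

89.79 Hz


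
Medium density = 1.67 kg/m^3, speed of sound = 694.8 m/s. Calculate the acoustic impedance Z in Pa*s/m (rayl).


Given values:
  rho = 1.67 kg/m^3
  c = 694.8 m/s
Formula: Z = rho * c
Z = 1.67 * 694.8
Z = 1160.32

1160.32 rayl


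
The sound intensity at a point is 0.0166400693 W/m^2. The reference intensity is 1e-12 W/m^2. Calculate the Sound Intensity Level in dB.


Given values:
  I = 0.0166400693 W/m^2
  I_ref = 1e-12 W/m^2
Formula: SIL = 10 * log10(I / I_ref)
Compute ratio: I / I_ref = 16640069300
Compute log10: log10(16640069300) = 10.221155
Multiply: SIL = 10 * 10.221155 = 102.21

102.21 dB


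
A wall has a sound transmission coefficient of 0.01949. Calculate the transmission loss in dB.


Given values:
  tau = 0.01949
Formula: TL = 10 * log10(1 / tau)
Compute 1 / tau = 1 / 0.01949 = 51.3084
Compute log10(51.3084) = 1.710188
TL = 10 * 1.710188 = 17.1

17.1 dB


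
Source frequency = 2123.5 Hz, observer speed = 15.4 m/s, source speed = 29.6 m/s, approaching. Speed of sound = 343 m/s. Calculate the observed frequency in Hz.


Given values:
  f_s = 2123.5 Hz, v_o = 15.4 m/s, v_s = 29.6 m/s
  Direction: approaching
Formula: f_o = f_s * (c + v_o) / (c - v_s)
Numerator: c + v_o = 343 + 15.4 = 358.4
Denominator: c - v_s = 343 - 29.6 = 313.4
f_o = 2123.5 * 358.4 / 313.4 = 2428.41

2428.41 Hz


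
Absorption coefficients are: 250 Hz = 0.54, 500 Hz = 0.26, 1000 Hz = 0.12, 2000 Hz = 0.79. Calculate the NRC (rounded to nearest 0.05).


Given values:
  a_250 = 0.54, a_500 = 0.26
  a_1000 = 0.12, a_2000 = 0.79
Formula: NRC = (a250 + a500 + a1000 + a2000) / 4
Sum = 0.54 + 0.26 + 0.12 + 0.79 = 1.71
NRC = 1.71 / 4 = 0.4275
Rounded to nearest 0.05: 0.45

0.45


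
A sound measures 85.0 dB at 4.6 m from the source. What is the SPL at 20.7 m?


Given values:
  SPL1 = 85.0 dB, r1 = 4.6 m, r2 = 20.7 m
Formula: SPL2 = SPL1 - 20 * log10(r2 / r1)
Compute ratio: r2 / r1 = 20.7 / 4.6 = 4.5
Compute log10: log10(4.5) = 0.653213
Compute drop: 20 * 0.653213 = 13.0643
SPL2 = 85.0 - 13.0643 = 71.94

71.94 dB


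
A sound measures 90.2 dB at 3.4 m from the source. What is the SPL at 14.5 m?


Given values:
  SPL1 = 90.2 dB, r1 = 3.4 m, r2 = 14.5 m
Formula: SPL2 = SPL1 - 20 * log10(r2 / r1)
Compute ratio: r2 / r1 = 14.5 / 3.4 = 4.2647
Compute log10: log10(4.2647) = 0.629888
Compute drop: 20 * 0.629888 = 12.5978
SPL2 = 90.2 - 12.5978 = 77.6

77.6 dB


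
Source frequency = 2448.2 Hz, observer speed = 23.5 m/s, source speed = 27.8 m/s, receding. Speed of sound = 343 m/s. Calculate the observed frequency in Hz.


Given values:
  f_s = 2448.2 Hz, v_o = 23.5 m/s, v_s = 27.8 m/s
  Direction: receding
Formula: f_o = f_s * (c - v_o) / (c + v_s)
Numerator: c - v_o = 343 - 23.5 = 319.5
Denominator: c + v_s = 343 + 27.8 = 370.8
f_o = 2448.2 * 319.5 / 370.8 = 2109.49

2109.49 Hz


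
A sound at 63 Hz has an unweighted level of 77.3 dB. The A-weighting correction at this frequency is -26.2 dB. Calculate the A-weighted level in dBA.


Given values:
  SPL = 77.3 dB
  A-weighting at 63 Hz = -26.2 dB
Formula: L_A = SPL + A_weight
L_A = 77.3 + (-26.2)
L_A = 51.1

51.1 dBA


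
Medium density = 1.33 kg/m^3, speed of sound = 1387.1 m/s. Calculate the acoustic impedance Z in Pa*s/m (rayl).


Given values:
  rho = 1.33 kg/m^3
  c = 1387.1 m/s
Formula: Z = rho * c
Z = 1.33 * 1387.1
Z = 1844.84

1844.84 rayl


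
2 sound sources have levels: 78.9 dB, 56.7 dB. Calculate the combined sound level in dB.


Formula: L_total = 10 * log10( sum(10^(Li/10)) )
  Source 1: 10^(78.9/10) = 77624711.6629
  Source 2: 10^(56.7/10) = 467735.1413
Sum of linear values = 78092446.8042
L_total = 10 * log10(78092446.8042) = 78.93

78.93 dB


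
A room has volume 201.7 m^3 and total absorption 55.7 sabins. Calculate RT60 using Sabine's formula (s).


Given values:
  V = 201.7 m^3
  A = 55.7 sabins
Formula: RT60 = 0.161 * V / A
Numerator: 0.161 * 201.7 = 32.4737
RT60 = 32.4737 / 55.7 = 0.583

0.583 s


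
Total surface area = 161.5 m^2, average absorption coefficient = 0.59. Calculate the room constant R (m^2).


Given values:
  S = 161.5 m^2, alpha = 0.59
Formula: R = S * alpha / (1 - alpha)
Numerator: 161.5 * 0.59 = 95.285
Denominator: 1 - 0.59 = 0.41
R = 95.285 / 0.41 = 232.4

232.4 m^2


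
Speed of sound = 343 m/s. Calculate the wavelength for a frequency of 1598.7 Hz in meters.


Given values:
  c = 343 m/s, f = 1598.7 Hz
Formula: lambda = c / f
lambda = 343 / 1598.7
lambda = 0.2145

0.2145 m


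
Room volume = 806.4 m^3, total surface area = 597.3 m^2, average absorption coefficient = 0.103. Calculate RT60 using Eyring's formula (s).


Given values:
  V = 806.4 m^3, S = 597.3 m^2, alpha = 0.103
Formula: RT60 = 0.161 * V / (-S * ln(1 - alpha))
Compute ln(1 - 0.103) = ln(0.897) = -0.108699
Denominator: -597.3 * -0.108699 = 64.9259
Numerator: 0.161 * 806.4 = 129.8304
RT60 = 129.8304 / 64.9259 = 2.0

2.0 s


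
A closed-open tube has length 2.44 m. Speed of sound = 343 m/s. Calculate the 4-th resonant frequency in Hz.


Given values:
  Tube type: closed-open, L = 2.44 m, c = 343 m/s, n = 4
Formula: f_n = (2n - 1) * c / (4 * L)
Compute 2n - 1 = 2*4 - 1 = 7
Compute 4 * L = 4 * 2.44 = 9.76
f = 7 * 343 / 9.76
f = 246.0

246.0 Hz


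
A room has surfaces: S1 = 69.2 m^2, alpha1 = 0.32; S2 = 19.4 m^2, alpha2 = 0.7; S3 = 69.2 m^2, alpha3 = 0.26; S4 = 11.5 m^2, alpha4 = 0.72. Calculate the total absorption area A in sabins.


Given surfaces:
  Surface 1: 69.2 * 0.32 = 22.144
  Surface 2: 19.4 * 0.7 = 13.58
  Surface 3: 69.2 * 0.26 = 17.992
  Surface 4: 11.5 * 0.72 = 8.28
Formula: A = sum(Si * alpha_i)
A = 22.144 + 13.58 + 17.992 + 8.28
A = 62.0

62.0 sabins


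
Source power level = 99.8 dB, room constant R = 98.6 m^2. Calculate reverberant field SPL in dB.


Given values:
  Lw = 99.8 dB, R = 98.6 m^2
Formula: SPL = Lw + 10 * log10(4 / R)
Compute 4 / R = 4 / 98.6 = 0.040568
Compute 10 * log10(0.040568) = -13.9182
SPL = 99.8 + (-13.9182) = 85.88

85.88 dB


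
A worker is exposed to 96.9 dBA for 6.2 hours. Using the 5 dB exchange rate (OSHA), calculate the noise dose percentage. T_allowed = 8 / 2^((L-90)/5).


Given values:
  L = 96.9 dBA, T = 6.2 hours
Formula: T_allowed = 8 / 2^((L - 90) / 5)
Compute exponent: (96.9 - 90) / 5 = 1.38
Compute 2^(1.38) = 2.602684
T_allowed = 8 / 2.602684 = 3.07375 hours
Dose = (T / T_allowed) * 100
Dose = (6.2 / 3.07375) * 100 = 201.71

201.71 %


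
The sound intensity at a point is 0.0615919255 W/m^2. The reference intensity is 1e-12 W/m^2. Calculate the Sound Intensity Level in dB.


Given values:
  I = 0.0615919255 W/m^2
  I_ref = 1e-12 W/m^2
Formula: SIL = 10 * log10(I / I_ref)
Compute ratio: I / I_ref = 61591925500
Compute log10: log10(61591925500) = 10.789524
Multiply: SIL = 10 * 10.789524 = 107.9

107.9 dB
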